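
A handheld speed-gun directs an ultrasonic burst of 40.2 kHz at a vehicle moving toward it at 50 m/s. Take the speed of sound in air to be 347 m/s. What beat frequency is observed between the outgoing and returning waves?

13535 Hz

The vehicle first receives the wave as a moving observer: f₁ = f₀ · (v + u)/v = 40.2 × (347 + 50)/347 ≈ 45.99 kHz.
The reflection then acts as a moving source: f₂ = f₁ · v/(v − u) ≈ 53.74 kHz.
Equivalently f₂ = f₀ · (v + u)/(v − u).
Beat frequency (with f₀ = 40200 Hz): |f₂ − f₀| = 2u·f₀/(v − u) = 2 × 50 × 40200/297 ≈ 13535 Hz.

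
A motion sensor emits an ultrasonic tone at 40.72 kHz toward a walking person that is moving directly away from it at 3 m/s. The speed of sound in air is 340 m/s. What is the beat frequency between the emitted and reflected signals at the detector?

712 Hz

The walking person first receives the wave as a moving observer: f₁ = f₀ · (v − u)/v = 40.72 × (340 − 3)/340 ≈ 40.361 kHz.
The reflection then acts as a moving source: f₂ = f₁ · v/(v + u) ≈ 40.008 kHz.
Equivalently f₂ = f₀ · (v − u)/(v + u).
Beat frequency (with f₀ = 40720 Hz): |f₂ − f₀| = 2u·f₀/(v + u) = 2 × 3 × 40720/343 ≈ 712 Hz.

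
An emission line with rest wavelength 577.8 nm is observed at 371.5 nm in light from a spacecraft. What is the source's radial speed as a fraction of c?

0.415c

λ'/λ₀ = 0.6430 < 1 (blueshift), so the source is approaching.
λ'/λ₀ = √((1 − β)/(1 + β)) for an approaching source ⇒ β = (1 − r²)/(1 + r²) with r = λ'/λ₀.
β = (1 − 0.4134)/(1 + 0.4134) ≈ 0.415.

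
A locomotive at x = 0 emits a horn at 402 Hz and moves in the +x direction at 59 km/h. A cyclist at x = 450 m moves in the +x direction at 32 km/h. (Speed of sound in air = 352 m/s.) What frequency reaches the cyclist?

59 km/h = 16.39 m/s; 32 km/h = 8.889 m/s.
The observer lies on the +x side, so the source is heading toward the observer and the observer is heading away from the source.
With source approaching and observer receding, f' = f · (v − v_o)/(v − v_s).
f' = 402 × (352 − 8.889)/(352 − 16.39) = 402 × 343.11/335.61 ≈ 411 Hz.

411 Hz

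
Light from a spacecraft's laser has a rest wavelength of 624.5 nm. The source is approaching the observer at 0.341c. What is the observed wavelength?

437.8 nm

Relativistic Doppler for wavelength: λ' = λ₀ · √((1 − β)/(1 + β)).
λ' = 624.5 × √(0.6590/1.3410) = 624.5 × 0.70102 ≈ 437.8 nm.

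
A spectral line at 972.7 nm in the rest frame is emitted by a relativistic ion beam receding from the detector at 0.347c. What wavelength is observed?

1397.0 nm

Relativistic Doppler for wavelength: λ' = λ₀ · √((1 + β)/(1 − β)).
λ' = 972.7 × √(1.3470/0.6530) = 972.7 × 1.43624 ≈ 1397.0 nm.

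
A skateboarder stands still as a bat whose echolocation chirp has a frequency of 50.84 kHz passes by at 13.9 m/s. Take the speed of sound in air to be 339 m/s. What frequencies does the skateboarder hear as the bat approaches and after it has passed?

Approaching: f₁ = f · v/(v − v_s) = 50.84 × 339/325.1 ≈ 53.0 kHz.
Receding: f₂ = f · v/(v + v_s) = 50.84 × 339/352.9 ≈ 48.8 kHz.

53.0 kHz approaching; 48.8 kHz receding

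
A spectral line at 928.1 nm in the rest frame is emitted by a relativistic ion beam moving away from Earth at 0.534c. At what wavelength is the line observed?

Relativistic Doppler for wavelength: λ' = λ₀ · √((1 + β)/(1 − β)).
λ' = 928.1 × √(1.5340/0.4660) = 928.1 × 1.81434 ≈ 1683.9 nm.

1683.9 nm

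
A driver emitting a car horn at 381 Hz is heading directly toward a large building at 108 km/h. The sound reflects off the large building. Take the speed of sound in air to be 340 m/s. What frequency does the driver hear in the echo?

108 km/h = 30 m/s.
The large building receives the sound from a moving source: f₁ = f₀ · v/(v − v_e) = 381 × 340/310 ≈ 418 Hz.
On the return leg the driver is a moving observer: f₂ = f₁ · (v + v_e)/v = 418 × 370/340 ≈ 455 Hz.
Equivalently f₂ = f₀ · (v + v_e)/(v − v_e).

455 Hz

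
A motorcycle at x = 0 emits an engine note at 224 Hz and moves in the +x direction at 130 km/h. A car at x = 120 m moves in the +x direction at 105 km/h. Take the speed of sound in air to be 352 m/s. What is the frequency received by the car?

229 Hz

130 km/h = 36.11 m/s; 105 km/h = 29.17 m/s.
The observer lies on the +x side, so the source is heading toward the observer and the observer is heading away from the source.
With source approaching and observer receding, f' = f · (v − v_o)/(v − v_s).
f' = 224 × (352 − 29.17)/(352 − 36.11) = 224 × 322.83/315.89 ≈ 229 Hz.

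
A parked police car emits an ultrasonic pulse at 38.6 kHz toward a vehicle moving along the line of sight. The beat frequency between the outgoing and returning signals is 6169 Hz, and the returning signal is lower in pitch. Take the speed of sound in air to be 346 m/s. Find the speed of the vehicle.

Double Doppler shift off a moving reflector: f₂ = f₀ · (v + u)/(v − u) (u > 0 toward emitter).
Returning signal is lower, so f₂ = f₀ − Δf = 38600 − 6169 = 32431 Hz.
Rearranging, u = v · (f₂ − f₀)/(f₂ + f₀) = 346 × -6169/71031 ≈ -30 m/s.
So the vehicle is moving at 30 m/s away from the emitter.

30 m/s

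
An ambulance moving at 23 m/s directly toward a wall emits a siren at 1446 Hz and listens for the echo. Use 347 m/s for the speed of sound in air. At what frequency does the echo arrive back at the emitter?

1651 Hz

The wall receives the sound from a moving source: f₁ = f₀ · v/(v − v_e) = 1446 × 347/324 ≈ 1549 Hz.
On the return leg the ambulance is a moving observer: f₂ = f₁ · (v + v_e)/v = 1549 × 370/347 ≈ 1651 Hz.
Equivalently f₂ = f₀ · (v + v_e)/(v − v_e).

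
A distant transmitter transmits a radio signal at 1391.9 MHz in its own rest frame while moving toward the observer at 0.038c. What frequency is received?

Relativistic Doppler for frequency: f' = f₀ · √((1 + β)/(1 − β)).
f' = 1391.9 × √(1.0380/0.9620) = 1391.9 × 1.03875 ≈ 1445.8 MHz.

1445.8 MHz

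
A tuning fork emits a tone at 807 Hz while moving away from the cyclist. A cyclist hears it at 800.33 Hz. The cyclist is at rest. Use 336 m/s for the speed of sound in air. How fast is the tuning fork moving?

f' = f · v/(v + v_s) ⇒ v_s = v · |1 − f/f'|.
v_s = 336 × |1 − 807/800.33| = 336 × 0.008334 ≈ 2.80 m/s.

2.80 m/s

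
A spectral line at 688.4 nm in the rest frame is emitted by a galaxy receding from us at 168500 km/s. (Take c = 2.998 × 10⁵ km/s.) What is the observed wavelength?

β = v/c = 168500/299800 = 0.5620.
Relativistic Doppler for wavelength: λ' = λ₀ · √((1 + β)/(1 − β)).
λ' = 688.4 × √(1.5620/0.4380) = 688.4 × 1.88856 ≈ 1300.1 nm.

1300.1 nm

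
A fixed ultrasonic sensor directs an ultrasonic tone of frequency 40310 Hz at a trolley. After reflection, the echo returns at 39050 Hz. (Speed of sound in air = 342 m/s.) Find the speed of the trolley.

Double Doppler shift off a moving reflector: f₂ = f₀ · (v + u)/(v − u) (u > 0 toward emitter).
Rearranging, u = v · (f₂ − f₀)/(f₂ + f₀) = 342 × -1260/79360 ≈ -5.4 m/s.
So the trolley is moving at 5.4 m/s away from the emitter.

5.4 m/s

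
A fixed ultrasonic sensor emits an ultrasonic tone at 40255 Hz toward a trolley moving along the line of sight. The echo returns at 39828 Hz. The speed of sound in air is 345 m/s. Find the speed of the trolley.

Double Doppler shift off a moving reflector: f₂ = f₀ · (v + u)/(v − u) (u > 0 toward emitter).
Rearranging, u = v · (f₂ − f₀)/(f₂ + f₀) = 345 × -427/80083 ≈ -1.84 m/s.
So the trolley is moving at 1.84 m/s away from the emitter.

1.84 m/s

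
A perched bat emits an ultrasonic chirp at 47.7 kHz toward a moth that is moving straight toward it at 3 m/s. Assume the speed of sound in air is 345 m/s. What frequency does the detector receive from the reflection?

At the moth (a moving observer), f₁ = f₀ · (v + u)/v = 47.7 × 348/345 ≈ 48.1 kHz.
On reflection it acts as a source moving toward the stationary detector: f₂ = f₁ · v/(v − u) = 48.1 × 345/342 ≈ 48.5 kHz.

48.5 kHz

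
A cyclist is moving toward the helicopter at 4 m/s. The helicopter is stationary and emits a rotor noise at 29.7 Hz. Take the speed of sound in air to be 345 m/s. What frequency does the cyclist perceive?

30.0 Hz

Only the observer moves, toward the source, so f' = f · (v + v_o)/v.
f' = 29.7 × (345 + 4)/345 = 29.7 × 349/345 ≈ 30.0 Hz.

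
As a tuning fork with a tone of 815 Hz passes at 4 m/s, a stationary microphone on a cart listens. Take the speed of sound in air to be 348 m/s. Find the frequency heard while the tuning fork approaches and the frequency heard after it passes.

824 Hz approaching; 806 Hz receding

Approaching: f₁ = f · v/(v − v_s) = 815 × 348/344 ≈ 824 Hz.
Receding: f₂ = f · v/(v + v_s) = 815 × 348/352 ≈ 806 Hz.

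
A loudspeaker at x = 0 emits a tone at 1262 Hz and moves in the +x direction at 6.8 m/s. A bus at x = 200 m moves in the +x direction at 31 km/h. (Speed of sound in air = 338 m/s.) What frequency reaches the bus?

1255 Hz

31 km/h = 8.611 m/s.
The observer lies on the +x side, so the source is heading toward the observer and the observer is heading away from the source.
With source approaching and observer receding, f' = f · (v − v_o)/(v − v_s).
f' = 1262 × (338 − 8.611)/(338 − 6.8) = 1262 × 329.39/331.2 ≈ 1255 Hz.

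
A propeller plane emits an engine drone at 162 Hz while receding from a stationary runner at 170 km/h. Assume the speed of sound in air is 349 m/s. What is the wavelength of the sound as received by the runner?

2.45 m

170 km/h = 47.22 m/s.
Moving source, stationary observer: f' = f · v/(v + v_s) since the source is receding.
f' = 162 × 349/(349 + 47.22) ≈ 143 Hz.
λ' = v/f' = 349/142.693 ≈ 2.45 m.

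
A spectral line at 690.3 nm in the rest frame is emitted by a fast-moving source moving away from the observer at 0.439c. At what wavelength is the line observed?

Relativistic Doppler for wavelength: λ' = λ₀ · √((1 + β)/(1 − β)).
λ' = 690.3 × √(1.4390/0.5610) = 690.3 × 1.60158 ≈ 1105.6 nm.

1105.6 nm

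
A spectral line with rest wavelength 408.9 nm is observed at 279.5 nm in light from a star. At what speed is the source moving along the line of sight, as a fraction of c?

0.363

λ'/λ₀ = 0.6835 < 1 (blueshift), so the source is approaching.
λ'/λ₀ = √((1 − β)/(1 + β)) for an approaching source ⇒ β = (1 − r²)/(1 + r²) with r = λ'/λ₀.
β = (1 − 0.4672)/(1 + 0.4672) ≈ 0.363.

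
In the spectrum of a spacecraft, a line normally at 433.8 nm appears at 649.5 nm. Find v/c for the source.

λ'/λ₀ = 1.4972 > 1 (redshift), so the source is receding.
λ'/λ₀ = √((1 + β)/(1 − β)) for a receding source ⇒ β = (r² − 1)/(r² + 1) with r = λ'/λ₀.
β = (2.2417 − 1)/(2.2417 + 1) ≈ 0.383.

0.383c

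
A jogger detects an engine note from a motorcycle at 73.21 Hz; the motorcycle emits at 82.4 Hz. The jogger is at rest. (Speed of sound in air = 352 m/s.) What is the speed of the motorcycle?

f' < f, so the motorcycle is receding.
f' = f · v/(v + v_s) ⇒ v_s = v · |1 − f/f'|.
v_s = 352 × |1 − 82.4/73.21| = 352 × 0.1255 ≈ 44 m/s.

44 m/s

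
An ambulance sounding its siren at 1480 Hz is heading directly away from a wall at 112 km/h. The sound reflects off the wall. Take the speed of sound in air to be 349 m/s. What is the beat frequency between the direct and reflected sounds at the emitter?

112 km/h = 31.11 m/s.
The wall receives the sound from a moving source: f₁ = f₀ · v/(v + v_e) = 1480 × 349/380.11 ≈ 1359 Hz.
On the return leg the ambulance is a moving observer: f₂ = f₁ · (v − v_e)/v = 1359 × 317.89/349 ≈ 1238 Hz.
Equivalently f₂ = f₀ · (v − v_e)/(v + v_e).
Beat against the emitted tone: |f₂ − f₀| = 2v_e·f₀/(v + v_e) = 2 × 31.11 × 1480/380.11 ≈ 242 Hz.

242 Hz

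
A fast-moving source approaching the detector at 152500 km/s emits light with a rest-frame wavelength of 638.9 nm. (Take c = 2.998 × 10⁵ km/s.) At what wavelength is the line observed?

364.6 nm

β = v/c = 152500/299800 = 0.5087.
Relativistic Doppler for wavelength: λ' = λ₀ · √((1 − β)/(1 + β)).
λ' = 638.9 × √(0.4913/1.5087) = 638.9 × 0.57067 ≈ 364.6 nm.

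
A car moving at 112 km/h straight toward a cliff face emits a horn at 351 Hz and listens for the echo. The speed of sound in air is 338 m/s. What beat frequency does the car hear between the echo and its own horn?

112 km/h = 31.11 m/s.
The cliff face receives the sound from a moving source: f₁ = f₀ · v/(v − v_e) = 351 × 338/306.89 ≈ 386.6 Hz.
On the return leg the car is a moving observer: f₂ = f₁ · (v + v_e)/v = 386.6 × 369.11/338 ≈ 422.2 Hz.
Equivalently f₂ = f₀ · (v + v_e)/(v − v_e).
Beat against the emitted tone: |f₂ − f₀| = 2v_e·f₀/(v − v_e) = 2 × 31.11 × 351/306.89 ≈ 71 Hz.

71 Hz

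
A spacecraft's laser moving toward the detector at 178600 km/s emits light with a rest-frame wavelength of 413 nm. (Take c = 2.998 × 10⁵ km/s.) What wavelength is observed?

207.9 nm

β = v/c = 178600/299800 = 0.5957.
Relativistic Doppler for wavelength: λ' = λ₀ · √((1 − β)/(1 + β)).
λ' = 413 × √(0.4043/1.5957) = 413 × 0.50333 ≈ 207.9 nm.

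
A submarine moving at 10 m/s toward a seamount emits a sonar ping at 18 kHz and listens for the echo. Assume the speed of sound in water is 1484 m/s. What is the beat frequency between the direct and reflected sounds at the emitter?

The seamount receives the sound from a moving source: f₁ = f₀ · v/(v − v_e) = 18 × 1484/1474 ≈ 18.122 kHz.
On the return leg the submarine is a moving observer: f₂ = f₁ · (v + v_e)/v = 18.122 × 1494/1484 ≈ 18.244 kHz.
Beat against the emitted tone (with f₀ = 18000 Hz): |f₂ − f₀| = 2v_e·f₀/(v − v_e) = 2 × 10 × 18000/1474 ≈ 244 Hz.

244 Hz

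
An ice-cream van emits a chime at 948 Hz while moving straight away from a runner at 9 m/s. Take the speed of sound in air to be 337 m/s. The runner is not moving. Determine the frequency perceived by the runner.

923 Hz

Moving source, stationary observer: f' = f · v/(v + v_s) since the source is receding.
f' = 948 × 337/(337 + 9) = 948 × 337/346 ≈ 923 Hz.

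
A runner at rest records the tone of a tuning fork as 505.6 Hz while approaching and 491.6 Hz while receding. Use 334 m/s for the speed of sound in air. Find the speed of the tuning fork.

f₁/f₂ = (v + v_s)/(v − v_s), so v_s = v · (f₁ − f₂)/(f₁ + f₂).
v_s = 334 × (505.6 − 491.6)/(505.6 + 491.6) = 334 × 14.0/997.2 ≈ 4.7 m/s.

4.7 m/s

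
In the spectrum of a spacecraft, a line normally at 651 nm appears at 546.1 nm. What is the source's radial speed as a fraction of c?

λ'/λ₀ = 0.8389 < 1 (blueshift), so the source is approaching.
λ'/λ₀ = √((1 − β)/(1 + β)) for an approaching source ⇒ β = (1 − r²)/(1 + r²) with r = λ'/λ₀.
β = (1 − 0.7037)/(1 + 0.7037) ≈ 0.174.

0.174c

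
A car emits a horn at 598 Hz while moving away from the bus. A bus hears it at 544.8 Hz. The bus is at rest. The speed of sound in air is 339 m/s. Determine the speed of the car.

33 m/s

f' = f · v/(v + v_s) ⇒ v_s = v · |1 − f/f'|.
v_s = 339 × |1 − 598/544.8| = 339 × 0.09765 ≈ 33 m/s.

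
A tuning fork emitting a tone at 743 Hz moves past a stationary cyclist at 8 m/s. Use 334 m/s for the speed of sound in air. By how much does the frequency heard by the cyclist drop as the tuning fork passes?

Approaching: f₁ = f · v/(v − v_s) = 743 × 334/326 ≈ 761.2 Hz.
Receding: f₂ = f · v/(v + v_s) = 743 × 334/342 ≈ 725.6 Hz.
Drop: f₁ − f₂ = 2f·v·v_s/(v² − v_s²) = 2 × 743 × 334 × 8/(334² − 8²) ≈ 35.6 Hz.

35.6 Hz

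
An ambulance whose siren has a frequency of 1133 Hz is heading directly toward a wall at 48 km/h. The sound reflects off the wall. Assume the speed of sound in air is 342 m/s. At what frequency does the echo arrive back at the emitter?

48 km/h = 13.33 m/s.
The wall receives the sound from a moving source: f₁ = f₀ · v/(v − v_e) = 1133 × 342/328.67 ≈ 1179 Hz.
On the return leg the ambulance is a moving observer: f₂ = f₁ · (v + v_e)/v = 1179 × 355.33/342 ≈ 1225 Hz.
Equivalently f₂ = f₀ · (v + v_e)/(v − v_e).

1225 Hz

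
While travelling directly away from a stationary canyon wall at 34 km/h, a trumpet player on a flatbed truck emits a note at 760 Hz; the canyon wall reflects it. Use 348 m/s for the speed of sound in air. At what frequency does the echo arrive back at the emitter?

34 km/h = 9.444 m/s.
The canyon wall receives the sound from a moving source: f₁ = f₀ · v/(v + v_e) = 760 × 348/357.44 ≈ 740 Hz.
On the return leg the trumpet player on a flatbed truck is a moving observer: f₂ = f₁ · (v − v_e)/v = 740 × 338.56/348 ≈ 720 Hz.
Equivalently f₂ = f₀ · (v − v_e)/(v + v_e).

720 Hz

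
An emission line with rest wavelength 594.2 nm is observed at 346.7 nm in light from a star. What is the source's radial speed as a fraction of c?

0.492c

λ'/λ₀ = 0.5835 < 1 (blueshift), so the source is approaching.
λ'/λ₀ = √((1 − β)/(1 + β)) for an approaching source ⇒ β = (1 − r²)/(1 + r²) with r = λ'/λ₀.
β = (1 − 0.3404)/(1 + 0.3404) ≈ 0.492.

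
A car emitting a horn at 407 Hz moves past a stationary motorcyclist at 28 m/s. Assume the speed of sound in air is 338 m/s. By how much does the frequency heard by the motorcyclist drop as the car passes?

67.9 Hz

Approaching: f₁ = f · v/(v − v_s) = 407 × 338/310 ≈ 443.8 Hz.
Receding: f₂ = f · v/(v + v_s) = 407 × 338/366 ≈ 375.9 Hz.
Drop: f₁ − f₂ = 2f·v·v_s/(v² − v_s²) = 2 × 407 × 338 × 28/(338² − 28²) ≈ 67.9 Hz.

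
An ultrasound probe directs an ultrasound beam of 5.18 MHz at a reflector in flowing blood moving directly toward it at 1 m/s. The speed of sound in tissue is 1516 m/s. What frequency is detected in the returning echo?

5.187 MHz

At the reflector in flowing blood (a moving observer), f₁ = f₀ · (v + u)/v = 5.18 × 1517/1516 ≈ 5.183 MHz.
On reflection it acts as a source moving toward the stationary detector: f₂ = f₁ · v/(v − u) = 5.183 × 1516/1515 ≈ 5.187 MHz.
Equivalently f₂ = f₀ · (v + u)/(v − u).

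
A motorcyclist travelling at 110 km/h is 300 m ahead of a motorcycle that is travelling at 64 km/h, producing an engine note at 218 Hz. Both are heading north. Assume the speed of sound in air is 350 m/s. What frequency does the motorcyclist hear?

64 km/h = 17.78 m/s; 110 km/h = 30.56 m/s.
The motorcyclist is ahead, so the motorcycle is moving toward it while the motorcyclist is moving away from the motorcycle.
Both move, so f' = f · (v − v_o)/(v − v_s).
f' = 218 × (350 − 30.56)/(350 − 17.78) = 218 × 319.44/332.22 ≈ 210 Hz.

210 Hz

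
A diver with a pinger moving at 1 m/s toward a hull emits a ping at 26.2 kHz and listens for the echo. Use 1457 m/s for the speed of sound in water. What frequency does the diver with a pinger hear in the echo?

The hull receives the sound from a moving source: f₁ = f₀ · v/(v − v_e) = 26.2 × 1457/1456 ≈ 26.2 kHz.
On the return leg the diver with a pinger is a moving observer: f₂ = f₁ · (v + v_e)/v = 26.2 × 1458/1457 ≈ 26.2 kHz.
Equivalently f₂ = f₀ · (v + v_e)/(v − v_e).

26.2 kHz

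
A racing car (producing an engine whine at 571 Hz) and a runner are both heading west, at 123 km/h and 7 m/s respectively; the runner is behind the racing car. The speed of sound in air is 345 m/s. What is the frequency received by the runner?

123 km/h = 34.17 m/s.
The runner is behind, so the racing car is moving away from it while the runner is moving toward the racing car.
With source receding and observer approaching, f' = f · (v + v_o)/(v + v_s).
f' = 571 × (345 + 7)/(345 + 34.17) = 571 × 352/379.17 ≈ 530 Hz.

530 Hz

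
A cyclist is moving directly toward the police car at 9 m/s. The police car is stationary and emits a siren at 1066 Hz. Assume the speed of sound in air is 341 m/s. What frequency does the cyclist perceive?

Only the observer moves, toward the source, so f' = f · (v + v_o)/v.
f' = 1066 × (341 + 9)/341 = 1066 × 350/341 ≈ 1094 Hz.

1094 Hz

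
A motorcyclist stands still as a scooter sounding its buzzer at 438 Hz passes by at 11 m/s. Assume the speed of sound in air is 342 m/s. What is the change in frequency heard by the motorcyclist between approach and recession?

Approaching: f₁ = f · v/(v − v_s) = 438 × 342/331 ≈ 452.6 Hz.
Receding: f₂ = f · v/(v + v_s) = 438 × 342/353 ≈ 424.4 Hz.
Drop: f₁ − f₂ = 2f·v·v_s/(v² − v_s²) = 2 × 438 × 342 × 11/(342² − 11²) ≈ 28.2 Hz.

28.2 Hz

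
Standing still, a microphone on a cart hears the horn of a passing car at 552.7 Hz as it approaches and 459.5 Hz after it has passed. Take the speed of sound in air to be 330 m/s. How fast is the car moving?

f₁/f₂ = (v + v_s)/(v − v_s), so v_s = v · (f₁ − f₂)/(f₁ + f₂).
v_s = 330 × (552.7 − 459.5)/(552.7 + 459.5) = 330 × 93.2/1012.2 ≈ 30 m/s.

30 m/s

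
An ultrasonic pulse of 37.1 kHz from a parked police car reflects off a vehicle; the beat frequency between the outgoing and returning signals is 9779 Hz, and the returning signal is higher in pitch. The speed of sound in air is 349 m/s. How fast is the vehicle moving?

Double Doppler shift off a moving reflector: f₂ = f₀ · (v + u)/(v − u) (u > 0 toward emitter).
Returning signal is higher, so f₂ = f₀ + Δf = 37100 + 9779 = 46879 Hz.
Rearranging, u = v · (f₂ − f₀)/(f₂ + f₀) = 349 × 9779/83979 ≈ 41 m/s.
So the vehicle is moving at 41 m/s toward the emitter.

41 m/s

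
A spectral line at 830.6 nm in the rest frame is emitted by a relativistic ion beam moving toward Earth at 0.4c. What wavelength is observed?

Relativistic Doppler for wavelength: λ' = λ₀ · √((1 − β)/(1 + β)).
λ' = 830.6 × √(0.6000/1.4000) = 830.6 × 0.65465 ≈ 543.8 nm.

543.8 nm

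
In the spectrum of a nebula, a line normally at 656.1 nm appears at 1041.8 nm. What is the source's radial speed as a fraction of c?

0.432c

λ'/λ₀ = 1.5879 > 1 (redshift), so the source is receding.
λ'/λ₀ = √((1 + β)/(1 − β)) for a receding source ⇒ β = (r² − 1)/(r² + 1) with r = λ'/λ₀.
β = (2.5213 − 1)/(2.5213 + 1) ≈ 0.432.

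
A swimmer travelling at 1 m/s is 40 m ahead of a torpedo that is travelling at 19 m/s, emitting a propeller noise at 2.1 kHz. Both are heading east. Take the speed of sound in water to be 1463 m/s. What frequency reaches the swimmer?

2.13 kHz

The swimmer is ahead, so the torpedo is moving toward it while the swimmer is moving away from the torpedo.
With source approaching and observer receding, f' = f · (v − v_o)/(v − v_s).
f' = 2.1 × (1463 − 1)/(1463 − 19) = 2.1 × 1462/1444 ≈ 2.13 kHz.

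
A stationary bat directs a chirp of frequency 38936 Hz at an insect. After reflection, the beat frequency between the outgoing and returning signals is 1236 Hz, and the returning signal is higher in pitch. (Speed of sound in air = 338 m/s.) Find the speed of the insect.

Double Doppler shift off a moving reflector: f₂ = f₀ · (v + u)/(v − u) (u > 0 toward emitter).
Returning signal is higher, so f₂ = f₀ + Δf = 38936 + 1236 = 40172 Hz.
Rearranging, u = v · (f₂ − f₀)/(f₂ + f₀) = 338 × 1236/79108 ≈ 5.3 m/s.
So the insect is moving at 5.3 m/s toward the emitter.

5.3 m/s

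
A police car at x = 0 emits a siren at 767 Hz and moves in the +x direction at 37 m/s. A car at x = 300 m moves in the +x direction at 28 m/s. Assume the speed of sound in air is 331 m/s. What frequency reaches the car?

The observer lies on the +x side, so the source is heading toward the observer and the observer is heading away from the source.
With source approaching and observer receding, f' = f · (v − v_o)/(v − v_s).
f' = 767 × (331 − 28)/(331 − 37) = 767 × 303/294 ≈ 790 Hz.

790 Hz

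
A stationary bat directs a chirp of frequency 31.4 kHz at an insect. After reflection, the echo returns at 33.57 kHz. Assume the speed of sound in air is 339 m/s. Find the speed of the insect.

11.3 m/s

Double Doppler shift off a moving reflector: f₂ = f₀ · (v + u)/(v − u) (u > 0 toward emitter).
Rearranging, u = v · (f₂ − f₀)/(f₂ + f₀) = 339 × 2.17/64.97 ≈ 11.3 m/s.
So the insect is moving at 11.3 m/s toward the emitter.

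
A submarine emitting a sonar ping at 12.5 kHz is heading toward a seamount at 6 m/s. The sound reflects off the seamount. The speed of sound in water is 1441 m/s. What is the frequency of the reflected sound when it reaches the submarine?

12.60 kHz

The seamount receives the sound from a moving source: f₁ = f₀ · v/(v − v_e) = 12.5 × 1441/1435 ≈ 12.55 kHz.
On the return leg the submarine is a moving observer: f₂ = f₁ · (v + v_e)/v = 12.55 × 1447/1441 ≈ 12.60 kHz.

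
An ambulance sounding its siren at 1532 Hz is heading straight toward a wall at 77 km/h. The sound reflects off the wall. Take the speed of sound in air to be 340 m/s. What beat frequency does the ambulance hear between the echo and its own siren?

77 km/h = 21.39 m/s.
The wall receives the sound from a moving source: f₁ = f₀ · v/(v − v_e) = 1532 × 340/318.61 ≈ 1635 Hz.
On the return leg the ambulance is a moving observer: f₂ = f₁ · (v + v_e)/v = 1635 × 361.39/340 ≈ 1738 Hz.
Equivalently f₂ = f₀ · (v + v_e)/(v − v_e).
Beat against the emitted tone: |f₂ − f₀| = 2v_e·f₀/(v − v_e) = 2 × 21.39 × 1532/318.61 ≈ 206 Hz.

206 Hz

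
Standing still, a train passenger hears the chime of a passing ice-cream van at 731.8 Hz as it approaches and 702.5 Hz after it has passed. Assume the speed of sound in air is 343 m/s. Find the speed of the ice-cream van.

f₁/f₂ = (v + v_s)/(v − v_s), so v_s = v · (f₁ − f₂)/(f₁ + f₂).
v_s = 343 × (731.8 − 702.5)/(731.8 + 702.5) = 343 × 29.3/1434.3 ≈ 7.0 m/s.

7.0 m/s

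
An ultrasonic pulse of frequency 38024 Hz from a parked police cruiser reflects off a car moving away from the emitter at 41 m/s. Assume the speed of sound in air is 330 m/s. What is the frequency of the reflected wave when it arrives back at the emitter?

29620 Hz

At the car (a moving observer), f₁ = f₀ · (v − u)/v = 38024 × 289/330 ≈ 33300 Hz.
The reflection then acts as a moving source: f₂ = f₁ · v/(v + u) ≈ 29620 Hz.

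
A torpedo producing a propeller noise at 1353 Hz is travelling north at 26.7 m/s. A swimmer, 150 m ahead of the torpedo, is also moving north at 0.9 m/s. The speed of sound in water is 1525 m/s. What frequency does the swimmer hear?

1376 Hz

The swimmer is ahead, so the torpedo is moving toward it while the swimmer is moving away from the torpedo.
With source approaching and observer receding, f' = f · (v − v_o)/(v − v_s).
f' = 1353 × (1525 − 0.9)/(1525 − 26.7) = 1353 × 1524.1/1498.3 ≈ 1376 Hz.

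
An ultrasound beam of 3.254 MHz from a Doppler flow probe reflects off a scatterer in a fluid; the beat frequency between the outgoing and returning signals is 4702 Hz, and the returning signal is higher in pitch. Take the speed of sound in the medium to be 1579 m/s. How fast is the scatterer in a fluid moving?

Double Doppler shift off a moving reflector: f₂ = f₀ · (v + u)/(v − u) (u > 0 toward emitter).
Returning signal is higher, so f₂ = f₀ + Δf = 3254000 + 4702 = 3258702 Hz.
Rearranging, u = v · (f₂ − f₀)/(f₂ + f₀) = 1579 × 4702/6512702 ≈ 1.14 m/s.
So the scatterer in a fluid is moving at 1.14 m/s toward the emitter.

1.14 m/s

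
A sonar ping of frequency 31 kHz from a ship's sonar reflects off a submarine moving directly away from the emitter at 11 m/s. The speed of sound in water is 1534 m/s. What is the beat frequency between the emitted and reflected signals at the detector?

441 Hz

At the submarine (a moving observer), f₁ = f₀ · (v − u)/v = 31 × 1523/1534 ≈ 30.778 kHz.
The reflection then acts as a moving source: f₂ = f₁ · v/(v + u) ≈ 30.559 kHz.
Beat frequency (with f₀ = 31000 Hz): |f₂ − f₀| = 2u·f₀/(v + u) = 2 × 11 × 31000/1545 ≈ 441 Hz.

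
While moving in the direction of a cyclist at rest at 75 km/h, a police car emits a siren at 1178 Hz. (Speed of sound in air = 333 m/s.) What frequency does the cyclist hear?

75 km/h = 20.83 m/s.
Only the source moves, toward the listener, so f' = f · v/(v − v_s).
f' = 1178 × 333/(333 − 20.83) = 1178 × 333/312.2 ≈ 1257 Hz.

1257 Hz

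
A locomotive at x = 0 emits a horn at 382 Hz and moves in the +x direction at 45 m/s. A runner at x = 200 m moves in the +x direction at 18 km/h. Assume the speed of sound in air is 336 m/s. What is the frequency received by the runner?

435 Hz

18 km/h = 5 m/s.
The observer lies on the +x side, so the source is heading toward the observer and the observer is heading away from the source.
General Doppler shift: f' = f · (v − v_o)/(v − v_s).
f' = 382 × (336 − 5)/(336 − 45) = 382 × 331/291 ≈ 435 Hz.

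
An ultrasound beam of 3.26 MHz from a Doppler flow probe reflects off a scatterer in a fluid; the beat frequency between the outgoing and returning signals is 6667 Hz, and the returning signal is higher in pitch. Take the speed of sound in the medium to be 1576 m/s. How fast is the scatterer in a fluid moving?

Double Doppler shift off a moving reflector: f₂ = f₀ · (v + u)/(v − u) (u > 0 toward emitter).
Returning signal is higher, so f₂ = f₀ + Δf = 3260000 + 6667 = 3266667 Hz.
Rearranging, u = v · (f₂ − f₀)/(f₂ + f₀) = 1576 × 6667/6526667 ≈ 1.61 m/s.
So the scatterer in a fluid is moving at 1.61 m/s toward the emitter.

1.61 m/s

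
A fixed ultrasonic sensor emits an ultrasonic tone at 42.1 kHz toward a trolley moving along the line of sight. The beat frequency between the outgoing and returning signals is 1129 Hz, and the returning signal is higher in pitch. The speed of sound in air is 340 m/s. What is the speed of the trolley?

Double Doppler shift off a moving reflector: f₂ = f₀ · (v + u)/(v − u) (u > 0 toward emitter).
Returning signal is higher, so f₂ = f₀ + Δf = 42100 + 1129 = 43229 Hz.
Rearranging, u = v · (f₂ − f₀)/(f₂ + f₀) = 340 × 1129/85329 ≈ 4.5 m/s.
So the trolley is moving at 4.5 m/s toward the emitter.

4.5 m/s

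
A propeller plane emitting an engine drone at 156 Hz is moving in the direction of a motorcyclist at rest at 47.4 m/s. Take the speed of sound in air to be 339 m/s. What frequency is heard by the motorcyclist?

181 Hz

With the source moving toward a stationary observer, f' = f · v/(v − v_s).
f' = 156 × 339/(339 − 47.4) = 156 × 339/291.6 ≈ 181 Hz.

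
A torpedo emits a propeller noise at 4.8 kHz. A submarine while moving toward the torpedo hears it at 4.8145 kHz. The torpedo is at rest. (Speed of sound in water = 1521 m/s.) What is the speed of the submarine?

f' = f · (v + v_o)/v ⇒ v_o = v · |f'/f − 1|.
v_o = 1521 × |4.8145/4.8 − 1| = 1521 × 0.003021 ≈ 4.6 m/s.

4.6 m/s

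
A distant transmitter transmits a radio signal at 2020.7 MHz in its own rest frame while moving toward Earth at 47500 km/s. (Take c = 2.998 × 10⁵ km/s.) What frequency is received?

2370.8 MHz

β = v/c = 47500/299800 = 0.1584.
Relativistic Doppler for frequency: f' = f₀ · √((1 + β)/(1 − β)).
f' = 2020.7 × √(1.1584/0.8416) = 2020.7 × 1.17326 ≈ 2370.8 MHz.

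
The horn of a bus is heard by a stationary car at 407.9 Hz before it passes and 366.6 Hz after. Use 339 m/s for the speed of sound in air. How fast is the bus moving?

18.1 m/s

f₁/f₂ = (v + v_s)/(v − v_s), so v_s = v · (f₁ − f₂)/(f₁ + f₂).
v_s = 339 × (407.9 − 366.6)/(407.9 + 366.6) = 339 × 41.3/774.5 ≈ 18.1 m/s.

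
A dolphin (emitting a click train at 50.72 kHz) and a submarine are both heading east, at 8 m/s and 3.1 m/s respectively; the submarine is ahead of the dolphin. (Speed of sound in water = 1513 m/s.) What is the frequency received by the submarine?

The submarine is ahead, so the dolphin is moving toward it while the submarine is moving away from the dolphin.
With source approaching and observer receding, f' = f · (v − v_o)/(v − v_s).
f' = 50.72 × (1513 − 3.1)/(1513 − 8) = 50.72 × 1509.9/1505 ≈ 50.9 kHz.

50.9 kHz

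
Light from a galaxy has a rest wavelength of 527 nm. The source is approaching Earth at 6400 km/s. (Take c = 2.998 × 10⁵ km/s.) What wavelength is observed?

β = v/c = 6400/299800 = 0.0213.
Relativistic Doppler for wavelength: λ' = λ₀ · √((1 − β)/(1 + β)).
λ' = 527 × √(0.9787/1.0213) = 527 × 0.97888 ≈ 515.9 nm.

515.9 nm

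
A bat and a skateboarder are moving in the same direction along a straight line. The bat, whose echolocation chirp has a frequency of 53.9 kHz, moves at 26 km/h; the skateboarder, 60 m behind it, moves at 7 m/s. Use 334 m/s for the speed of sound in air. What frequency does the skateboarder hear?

53.9 kHz

26 km/h = 7.222 m/s.
The skateboarder is behind, so the bat is moving away from it while the skateboarder is moving toward the bat.
With source receding and observer approaching, f' = f · (v + v_o)/(v + v_s).
f' = 53.9 × (334 + 7)/(334 + 7.222) = 53.9 × 341/341.22 ≈ 53.9 kHz.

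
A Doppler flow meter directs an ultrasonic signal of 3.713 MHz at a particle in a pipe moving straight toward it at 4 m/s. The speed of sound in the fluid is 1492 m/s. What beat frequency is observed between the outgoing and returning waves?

19962 Hz

The particle in a pipe first receives the wave as a moving observer: f₁ = f₀ · (v + u)/v = 3.713 × (1492 + 4)/1492 ≈ 3.72295 MHz.
The reflection then acts as a moving source: f₂ = f₁ · v/(v − u) ≈ 3.73296 MHz.
Beat frequency (with f₀ = 3713000 Hz): |f₂ − f₀| = 2u·f₀/(v − u) = 2 × 4 × 3713000/1488 ≈ 19962 Hz.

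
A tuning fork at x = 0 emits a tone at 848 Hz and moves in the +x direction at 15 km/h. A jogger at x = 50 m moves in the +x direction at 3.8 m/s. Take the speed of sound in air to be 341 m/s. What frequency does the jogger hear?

849 Hz

15 km/h = 4.167 m/s.
The observer lies on the +x side, so the source is heading toward the observer and the observer is heading away from the source.
Both move, so f' = f · (v − v_o)/(v − v_s).
f' = 848 × (341 − 3.8)/(341 − 4.167) = 848 × 337.2/336.83 ≈ 849 Hz.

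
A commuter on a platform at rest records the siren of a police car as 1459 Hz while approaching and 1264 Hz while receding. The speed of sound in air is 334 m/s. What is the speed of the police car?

f₁/f₂ = (v + v_s)/(v − v_s), so v_s = v · (f₁ − f₂)/(f₁ + f₂).
v_s = 334 × (1459 − 1264)/(1459 + 1264) = 334 × 195/2723 ≈ 23.9 m/s.

23.9 m/s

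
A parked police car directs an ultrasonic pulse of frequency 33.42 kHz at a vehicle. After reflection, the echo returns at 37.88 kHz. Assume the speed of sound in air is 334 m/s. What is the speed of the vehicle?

20.9 m/s

Double Doppler shift off a moving reflector: f₂ = f₀ · (v + u)/(v − u) (u > 0 toward emitter).
Rearranging, u = v · (f₂ − f₀)/(f₂ + f₀) = 334 × 4.46/71.30 ≈ 20.9 m/s.
So the vehicle is moving at 20.9 m/s toward the emitter.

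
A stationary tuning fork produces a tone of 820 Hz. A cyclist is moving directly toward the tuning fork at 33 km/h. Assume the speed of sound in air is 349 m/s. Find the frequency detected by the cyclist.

842 Hz

33 km/h = 9.167 m/s.
Moving observer, stationary source: f' = f · (v + v_o)/v.
f' = 820 × (349 + 9.167)/349 = 820 × 358.17/349 ≈ 842 Hz.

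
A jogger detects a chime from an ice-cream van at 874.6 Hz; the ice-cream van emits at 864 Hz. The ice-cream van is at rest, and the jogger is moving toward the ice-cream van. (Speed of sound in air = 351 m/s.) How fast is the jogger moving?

f' = f · (v + v_o)/v ⇒ v_o = v · |f'/f − 1|.
v_o = 351 × |874.6/864 − 1| = 351 × 0.01227 ≈ 4.3 m/s.

4.3 m/s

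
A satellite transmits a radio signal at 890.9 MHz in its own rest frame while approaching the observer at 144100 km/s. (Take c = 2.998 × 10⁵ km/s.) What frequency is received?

β = v/c = 144100/299800 = 0.4807.
Relativistic Doppler for frequency: f' = f₀ · √((1 + β)/(1 − β)).
f' = 890.9 × √(1.4807/0.5193) = 890.9 × 1.68849 ≈ 1504.3 MHz.

1504.3 MHz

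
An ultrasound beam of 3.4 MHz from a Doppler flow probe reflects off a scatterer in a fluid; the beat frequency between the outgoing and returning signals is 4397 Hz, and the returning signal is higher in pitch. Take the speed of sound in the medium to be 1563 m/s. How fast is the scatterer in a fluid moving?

Double Doppler shift off a moving reflector: f₂ = f₀ · (v + u)/(v − u) (u > 0 toward emitter).
Returning signal is higher, so f₂ = f₀ + Δf = 3400000 + 4397 = 3404397 Hz.
Rearranging, u = v · (f₂ − f₀)/(f₂ + f₀) = 1563 × 4397/6804397 ≈ 1.01 m/s.
So the scatterer in a fluid is moving at 1.01 m/s toward the emitter.

1.01 m/s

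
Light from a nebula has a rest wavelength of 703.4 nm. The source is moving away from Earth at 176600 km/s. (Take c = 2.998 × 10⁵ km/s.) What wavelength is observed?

β = v/c = 176600/299800 = 0.5891.
Relativistic Doppler for wavelength: λ' = λ₀ · √((1 + β)/(1 − β)).
λ' = 703.4 × √(1.5891/0.4109) = 703.4 × 1.96644 ≈ 1383.2 nm.

1383.2 nm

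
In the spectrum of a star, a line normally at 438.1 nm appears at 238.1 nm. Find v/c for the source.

0.544

λ'/λ₀ = 0.5435 < 1 (blueshift), so the source is approaching.
λ'/λ₀ = √((1 − β)/(1 + β)) for an approaching source ⇒ β = (1 − r²)/(1 + r²) with r = λ'/λ₀.
β = (1 − 0.2954)/(1 + 0.2954) ≈ 0.544.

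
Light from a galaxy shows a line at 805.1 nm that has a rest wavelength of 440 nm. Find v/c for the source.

λ'/λ₀ = 1.8298 > 1 (redshift), so the source is receding.
λ'/λ₀ = √((1 + β)/(1 − β)) for a receding source ⇒ β = (r² − 1)/(r² + 1) with r = λ'/λ₀.
β = (3.3481 − 1)/(3.3481 + 1) ≈ 0.540.

0.540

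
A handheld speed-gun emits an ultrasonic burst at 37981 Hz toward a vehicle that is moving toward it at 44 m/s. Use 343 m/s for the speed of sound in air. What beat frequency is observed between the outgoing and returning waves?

11178 Hz

The vehicle first receives the wave as a moving observer: f₁ = f₀ · (v + u)/v = 37981 × (343 + 44)/343 ≈ 42853 Hz.
The reflection then acts as a moving source: f₂ = f₁ · v/(v − u) ≈ 49159 Hz.
Beat frequency: |f₂ − f₀| = 2u·f₀/(v − u) = 2 × 44 × 37981/299 ≈ 11178 Hz.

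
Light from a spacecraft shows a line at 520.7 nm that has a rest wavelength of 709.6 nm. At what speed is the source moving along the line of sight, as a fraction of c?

0.300c

λ'/λ₀ = 0.7338 < 1 (blueshift), so the source is approaching.
λ'/λ₀ = √((1 − β)/(1 + β)) for an approaching source ⇒ β = (1 − r²)/(1 + r²) with r = λ'/λ₀.
β = (1 − 0.5385)/(1 + 0.5385) ≈ 0.300.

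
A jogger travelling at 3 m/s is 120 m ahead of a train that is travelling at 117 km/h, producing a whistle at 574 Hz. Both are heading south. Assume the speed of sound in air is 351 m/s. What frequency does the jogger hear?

117 km/h = 32.5 m/s.
The jogger is ahead, so the train is moving toward it while the jogger is moving away from the train.
General Doppler shift: f' = f · (v − v_o)/(v − v_s).
f' = 574 × (351 − 3)/(351 − 32.5) = 574 × 348/318.5 ≈ 627 Hz.

627 Hz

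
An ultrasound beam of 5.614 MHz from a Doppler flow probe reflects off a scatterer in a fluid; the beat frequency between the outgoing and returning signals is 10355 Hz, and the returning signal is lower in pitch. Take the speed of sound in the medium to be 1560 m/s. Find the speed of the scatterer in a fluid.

1.44 m/s

Double Doppler shift off a moving reflector: f₂ = f₀ · (v + u)/(v − u) (u > 0 toward emitter).
Returning signal is lower, so f₂ = f₀ − Δf = 5614000 − 10355 = 5603645 Hz.
Rearranging, u = v · (f₂ − f₀)/(f₂ + f₀) = 1560 × -10355/11217645 ≈ -1.44 m/s.
So the scatterer in a fluid is moving at 1.44 m/s away from the emitter.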